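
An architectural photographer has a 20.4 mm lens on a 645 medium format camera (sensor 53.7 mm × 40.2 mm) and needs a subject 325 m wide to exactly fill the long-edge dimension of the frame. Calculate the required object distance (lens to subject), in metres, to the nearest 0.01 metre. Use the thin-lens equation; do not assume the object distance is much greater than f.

W: 325 m = 325000 mm.
Magnification m = w/W = dᵢ/dₒ; combined with 1/f = 1/dₒ + 1/dᵢ this gives dₒ = f·(1 + W/w).
dₒ = 20.4 mm × (1 + 325000/53.7) = 20.4 × 6053.1415 ≈ 123484.087 mm = 123.484 m.

123.48 m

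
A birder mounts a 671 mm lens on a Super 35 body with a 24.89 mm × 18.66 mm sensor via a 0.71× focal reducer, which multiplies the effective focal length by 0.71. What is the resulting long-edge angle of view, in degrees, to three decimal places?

Effective focal length f = 671 × 0.71 = 476.41 mm.
α = 2·arctan(24.89 / (2 × 476.41)) = 2·arctan(0.02612) ≈ 2.9927°.

2.993°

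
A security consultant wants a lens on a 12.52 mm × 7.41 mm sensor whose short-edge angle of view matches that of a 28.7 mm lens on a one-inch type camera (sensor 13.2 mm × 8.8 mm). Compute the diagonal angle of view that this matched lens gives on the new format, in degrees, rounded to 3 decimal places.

Equal short-edge AOV ⇒ f₂ = f₁ · 7.41/8.8 = 28.7 × 0.84205 ≈ 24.1667 mm.
Sensor diagonal = √(12.52² + 7.41²) = √211.6585 ≈ 14.5485 mm.
Diagonal AOV on the new format = 2·arctan(14.5485 / (2 × 24.1667)) = 2·arctan(0.30100) ≈ 33.5039°.

33.504°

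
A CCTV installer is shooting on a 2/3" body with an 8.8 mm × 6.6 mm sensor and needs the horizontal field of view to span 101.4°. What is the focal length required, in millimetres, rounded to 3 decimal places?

3.601 mm

From α = 2·arctan(w/2f) we get f = w / (2·tan(α/2)).
With w = 8.8 mm and α/2 = 50.7°, tan(α/2) ≈ 1.22176, so f ≈ 8.8 / 2.44352 ≈ 3.6014 mm.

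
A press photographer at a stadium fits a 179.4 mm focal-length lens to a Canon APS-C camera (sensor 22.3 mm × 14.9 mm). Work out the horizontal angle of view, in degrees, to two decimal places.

Angle of view α = 2·arctan(w/2f) with w = 22.3 mm and f = 179.4 mm.
w/2f = 0.06215; arctan(0.06215) ≈ 3.5565°, so α ≈ 7.1129°.

7.11°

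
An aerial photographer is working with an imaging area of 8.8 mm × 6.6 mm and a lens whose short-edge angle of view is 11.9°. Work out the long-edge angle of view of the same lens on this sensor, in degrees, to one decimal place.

15.8°

From the short-edge AOV: f = 6.6 / (2·tan(5.95°)) = 6.6 / 0.20844 ≈ 31.6632 mm.
Long-edge AOV = 2·arctan(8.8 / (2 × 31.6632)) = 2·arctan(0.13896) ≈ 15.8226°.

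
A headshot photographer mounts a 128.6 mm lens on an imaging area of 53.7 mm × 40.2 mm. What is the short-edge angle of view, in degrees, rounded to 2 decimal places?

17.77°

Angle of view α = 2·arctan(h/2f) with h = 40.2 mm and f = 128.6 mm.
h/2f = 0.15630; arctan(0.15630) ≈ 8.8834°, so α ≈ 17.7668°.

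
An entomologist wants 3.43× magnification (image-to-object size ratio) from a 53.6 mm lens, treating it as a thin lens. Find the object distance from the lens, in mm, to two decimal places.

69.23 mm

With m = dᵢ/dₒ and 1/f = 1/dₒ + 1/dᵢ, substituting dᵢ = m·dₒ gives 1/f = (1 + 1/m)/dₒ, hence dₒ = f·(1 + 1/m).
dₒ = 53.6 × (1 + 1/3.43) = 53.6 × 1.29155 ≈ 69.227 mm.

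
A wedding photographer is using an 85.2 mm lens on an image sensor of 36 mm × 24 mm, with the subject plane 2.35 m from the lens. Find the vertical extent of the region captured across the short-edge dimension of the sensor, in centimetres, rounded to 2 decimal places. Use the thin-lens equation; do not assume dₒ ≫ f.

63.80 cm

dₒ: 2.35 m = 2350 mm.
Similar triangles through the lens centre give W/dₒ = h/dᵢ; with 1/f = 1/dₒ + 1/dᵢ this gives W = h·(dₒ − f)/f.
W = 24 mm × (2350 − 85.2) / 85.2 = 24 × 26.5822 ≈ 637.972 mm = 63.7972 cm.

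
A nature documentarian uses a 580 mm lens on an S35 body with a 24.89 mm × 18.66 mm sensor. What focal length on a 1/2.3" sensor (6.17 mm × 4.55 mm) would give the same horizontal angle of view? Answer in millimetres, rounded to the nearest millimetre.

144 mm

Equal angle of view means equal width/f ratio, so f₂ = f₁ · (width₂/width₁) = 580 × 6.17/24.89.
f₂ = 580 × 0.24789 ≈ 143.777 mm.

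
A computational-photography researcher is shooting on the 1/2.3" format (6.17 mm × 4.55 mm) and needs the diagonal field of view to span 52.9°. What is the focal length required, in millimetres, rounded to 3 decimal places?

7.705 mm

Sensor diagonal = √(6.17² + 4.55²) = √58.7714 ≈ 7.6663 mm.
From α = 2·arctan(d/2f) we get f = d / (2·tan(α/2)).
With d = 7.6663 mm and α/2 = 26.45°, tan(α/2) ≈ 0.49749, so f ≈ 7.6663 / 0.99498 ≈ 7.7049 mm.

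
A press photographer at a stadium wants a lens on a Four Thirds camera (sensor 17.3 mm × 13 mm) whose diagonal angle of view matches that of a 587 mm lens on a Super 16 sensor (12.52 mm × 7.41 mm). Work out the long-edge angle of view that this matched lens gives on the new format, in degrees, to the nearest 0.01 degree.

Sensor diagonal = √(12.52² + 7.41²) = √211.6585 ≈ 14.5485 mm.
Sensor diagonal = √(17.3² + 13²) = √468.2900 ≈ 21.6400 mm.
Equal diagonal AOV ⇒ f₂ = f₁ · 21.6400/14.5485 = 587 × 1.48744 ≈ 873.1275 mm.
Long-edge AOV on the new format = 2·arctan(17.3 / (2 × 873.1275)) = 2·arctan(0.00991) ≈ 1.1352°.

1.14°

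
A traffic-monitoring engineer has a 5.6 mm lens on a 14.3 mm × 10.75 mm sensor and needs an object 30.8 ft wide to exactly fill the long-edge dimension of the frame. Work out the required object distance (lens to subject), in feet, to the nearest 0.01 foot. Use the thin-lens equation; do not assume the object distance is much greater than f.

12.08 ft

W: 30.8 ft × 304.8 mm/ft = 9387.84 mm.
Magnification m = w/W = dᵢ/dₒ; combined with 1/f = 1/dₒ + 1/dᵢ this gives dₒ = f·(1 + W/w).
dₒ = 5.6 mm × (1 + 9387.84/14.3) = 5.6 × 657.4923 ≈ 3681.957 mm = 3681.957/304.8 ft = 12.0799 ft.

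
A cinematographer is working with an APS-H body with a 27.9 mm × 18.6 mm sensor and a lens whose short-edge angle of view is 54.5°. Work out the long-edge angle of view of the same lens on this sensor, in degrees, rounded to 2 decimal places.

From the short-edge AOV: f = 18.6 / (2·tan(27.25°)) = 18.6 / 1.03007 ≈ 18.0571 mm.
Long-edge AOV = 2·arctan(27.9 / (2 × 18.0571)) = 2·arctan(0.77255) ≈ 75.3758°.

75.38°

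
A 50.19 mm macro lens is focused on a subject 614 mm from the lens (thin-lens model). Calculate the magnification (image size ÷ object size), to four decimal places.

0.0890×

Thin lens: 1/f = 1/dₒ + 1/dᵢ → 1/dᵢ = 1/50.19 − 1/614 = 0.0182956 mm⁻¹, so dᵢ ≈ 54.6579 mm.
Magnification m = dᵢ/dₒ = 54.6579/614 ≈ 0.08902.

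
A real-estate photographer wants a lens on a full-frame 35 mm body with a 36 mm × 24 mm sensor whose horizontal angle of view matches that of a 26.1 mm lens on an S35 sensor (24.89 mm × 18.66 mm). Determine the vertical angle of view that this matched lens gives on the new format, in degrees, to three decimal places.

Equal horizontal AOV ⇒ f₂ = f₁ · 36/24.89 = 26.1 × 1.44636 ≈ 37.7501 mm.
Vertical AOV on the new format = 2·arctan(24 / (2 × 37.7501)) = 2·arctan(0.31788) ≈ 35.2688°.

35.269°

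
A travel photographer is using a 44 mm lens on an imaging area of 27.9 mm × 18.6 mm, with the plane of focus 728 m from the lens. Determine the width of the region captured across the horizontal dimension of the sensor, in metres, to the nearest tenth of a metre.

461.6 m

dₒ: 728 m = 728000 mm.
Similar triangles through the lens centre give W/dₒ = w/dᵢ; with 1/f = 1/dₒ + 1/dᵢ this gives W = w·(dₒ − f)/f.
W = 27.9 mm × (728000 − 44) / 44 = 27.9 × 16544.4545 ≈ 461590.282 mm = 461.59 m.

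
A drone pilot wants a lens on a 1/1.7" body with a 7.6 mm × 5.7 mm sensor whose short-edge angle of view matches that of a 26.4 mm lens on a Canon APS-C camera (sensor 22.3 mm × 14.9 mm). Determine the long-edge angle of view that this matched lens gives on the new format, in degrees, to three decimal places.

41.239°

Equal short-edge AOV ⇒ f₂ = f₁ · 5.7/14.9 = 26.4 × 0.38255 ≈ 10.0993 mm.
Long-edge AOV on the new format = 2·arctan(7.6 / (2 × 10.0993)) = 2·arctan(0.37626) ≈ 41.2389°.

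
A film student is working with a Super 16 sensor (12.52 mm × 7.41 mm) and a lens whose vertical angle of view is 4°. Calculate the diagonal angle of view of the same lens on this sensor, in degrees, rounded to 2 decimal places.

From the vertical AOV: f = 7.41 / (2·tan(2°)) = 7.41 / 0.06984 ≈ 106.0973 mm.
Sensor diagonal = √(12.52² + 7.41²) = √211.6585 ≈ 14.5485 mm.
Diagonal AOV = 2·arctan(14.5485 / (2 × 106.0973)) = 2·arctan(0.06856) ≈ 7.8443°.

7.84°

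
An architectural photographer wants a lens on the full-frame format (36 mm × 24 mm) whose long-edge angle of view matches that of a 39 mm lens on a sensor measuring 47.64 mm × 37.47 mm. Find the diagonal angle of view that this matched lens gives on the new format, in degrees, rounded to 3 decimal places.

72.561°

Equal long-edge AOV ⇒ f₂ = f₁ · 36/47.64 = 39 × 0.75567 ≈ 29.4710 mm.
Sensor diagonal = √(36² + 24²) = √1872.0000 ≈ 43.2666 mm.
Diagonal AOV on the new format = 2·arctan(43.2666 / (2 × 29.4710)) = 2·arctan(0.73405) ≈ 72.5613°.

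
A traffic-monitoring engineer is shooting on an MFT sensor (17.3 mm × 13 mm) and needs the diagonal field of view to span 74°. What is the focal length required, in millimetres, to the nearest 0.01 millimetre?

14.36 mm

Sensor diagonal = √(17.3² + 13²) = √468.2900 ≈ 21.6400 mm.
From α = 2·arctan(d/2f) we get f = d / (2·tan(α/2)).
With d = 21.6400 mm and α/2 = 37°, tan(α/2) ≈ 0.75355, so f ≈ 21.6400 / 1.50711 ≈ 14.3586 mm.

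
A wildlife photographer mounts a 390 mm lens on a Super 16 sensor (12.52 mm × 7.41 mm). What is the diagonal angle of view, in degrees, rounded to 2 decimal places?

Sensor diagonal = √(12.52² + 7.41²) = √211.6585 ≈ 14.5485 mm.
Angle of view α = 2·arctan(d/2f) with d = 14.5485 mm and f = 390 mm.
d/2f = 0.01865; arctan(0.01865) ≈ 1.0686°, so α ≈ 2.1371°.

2.14°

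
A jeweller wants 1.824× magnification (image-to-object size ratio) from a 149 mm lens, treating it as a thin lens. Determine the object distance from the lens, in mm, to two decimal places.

230.69 mm

With m = dᵢ/dₒ and 1/f = 1/dₒ + 1/dᵢ, substituting dᵢ = m·dₒ gives 1/f = (1 + 1/m)/dₒ, hence dₒ = f·(1 + 1/m).
dₒ = 149 × (1 + 1/1.824) = 149 × 1.54825 ≈ 230.689 mm.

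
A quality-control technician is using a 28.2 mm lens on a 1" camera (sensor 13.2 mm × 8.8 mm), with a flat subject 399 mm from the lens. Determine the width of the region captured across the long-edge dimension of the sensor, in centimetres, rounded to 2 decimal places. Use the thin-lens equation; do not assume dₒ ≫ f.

Similar triangles through the lens centre give W/dₒ = w/dᵢ; with 1/f = 1/dₒ + 1/dᵢ this gives W = w·(dₒ − f)/f.
W = 13.2 mm × (399 − 28.2) / 28.2 = 13.2 × 13.1489 ≈ 173.566 mm = 17.3566 cm.

17.36 cm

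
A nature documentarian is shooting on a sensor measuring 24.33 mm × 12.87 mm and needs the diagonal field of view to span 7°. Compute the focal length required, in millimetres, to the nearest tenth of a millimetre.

Sensor diagonal = √(24.33² + 12.87²) = √757.5858 ≈ 27.5243 mm.
From α = 2·arctan(d/2f) we get f = d / (2·tan(α/2)).
With d = 27.5243 mm and α/2 = 3.5°, tan(α/2) ≈ 0.06116, so f ≈ 27.5243 / 0.12233 ≈ 225.0090 mm.

225.0 mm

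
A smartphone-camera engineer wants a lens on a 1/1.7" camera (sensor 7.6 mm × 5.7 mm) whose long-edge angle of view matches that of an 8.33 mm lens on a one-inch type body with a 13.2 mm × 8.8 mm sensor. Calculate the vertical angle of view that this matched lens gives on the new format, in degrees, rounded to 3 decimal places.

61.441°

Equal long-edge AOV ⇒ f₂ = f₁ · 7.6/13.2 = 8.33 × 0.57576 ≈ 4.7961 mm.
Vertical AOV on the new format = 2·arctan(5.7 / (2 × 4.7961)) = 2·arctan(0.59424) ≈ 61.4408°.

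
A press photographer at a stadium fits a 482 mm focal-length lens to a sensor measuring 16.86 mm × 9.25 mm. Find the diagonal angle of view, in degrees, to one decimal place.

2.3°

Sensor diagonal = √(16.86² + 9.25²) = √369.8221 ≈ 19.2308 mm.
Angle of view α = 2·arctan(d/2f) with d = 19.2308 mm and f = 482 mm.
d/2f = 0.01995; arctan(0.01995) ≈ 1.1428°, so α ≈ 2.2857°.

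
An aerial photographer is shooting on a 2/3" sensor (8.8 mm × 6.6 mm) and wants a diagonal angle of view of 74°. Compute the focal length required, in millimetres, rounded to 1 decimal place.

Sensor diagonal = √(8.8² + 6.6²) = √121.0000 ≈ 11.0000 mm.
From α = 2·arctan(d/2f) we get f = d / (2·tan(α/2)).
With d = 11.0000 mm and α/2 = 37°, tan(α/2) ≈ 0.75355, so f ≈ 11.0000 / 1.50711 ≈ 7.2987 mm.

7.3 mm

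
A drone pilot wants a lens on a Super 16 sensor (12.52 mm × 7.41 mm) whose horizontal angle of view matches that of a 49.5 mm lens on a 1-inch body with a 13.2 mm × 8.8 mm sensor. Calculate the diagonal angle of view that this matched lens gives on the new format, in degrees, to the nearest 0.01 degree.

17.61°

Equal horizontal AOV ⇒ f₂ = f₁ · 12.52/13.2 = 49.5 × 0.94848 ≈ 46.9500 mm.
Sensor diagonal = √(12.52² + 7.41²) = √211.6585 ≈ 14.5485 mm.
Diagonal AOV on the new format = 2·arctan(14.5485 / (2 × 46.9500)) = 2·arctan(0.15494) ≈ 17.6143°.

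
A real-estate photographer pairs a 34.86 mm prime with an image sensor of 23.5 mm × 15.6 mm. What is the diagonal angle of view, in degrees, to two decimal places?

Sensor diagonal = √(23.5² + 15.6²) = √795.6100 ≈ 28.2066 mm.
Angle of view α = 2·arctan(d/2f) with d = 28.2066 mm and f = 34.86 mm.
d/2f = 0.40457; arctan(0.40457) ≈ 22.0267°, so α ≈ 44.0535°.

44.05°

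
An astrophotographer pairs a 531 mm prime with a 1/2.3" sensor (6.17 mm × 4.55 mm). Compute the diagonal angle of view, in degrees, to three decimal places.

Sensor diagonal = √(6.17² + 4.55²) = √58.7714 ≈ 7.6663 mm.
Angle of view α = 2·arctan(d/2f) with d = 7.6663 mm and f = 531 mm.
d/2f = 0.00722; arctan(0.00722) ≈ 0.4136°, so α ≈ 0.8272°.

0.827°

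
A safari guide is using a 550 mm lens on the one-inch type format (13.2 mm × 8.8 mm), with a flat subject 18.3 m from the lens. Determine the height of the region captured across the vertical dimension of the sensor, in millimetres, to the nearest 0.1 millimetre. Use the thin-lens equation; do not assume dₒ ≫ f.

284.0 mm

dₒ: 18.3 m = 18300 mm.
Similar triangles through the lens centre give W/dₒ = h/dᵢ; with 1/f = 1/dₒ + 1/dᵢ this gives W = h·(dₒ − f)/f.
W = 8.8 mm × (18300 − 550) / 550 = 8.8 × 32.2727 ≈ 284.000 mm.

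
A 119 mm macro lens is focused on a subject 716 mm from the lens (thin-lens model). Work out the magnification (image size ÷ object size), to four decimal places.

Thin lens: 1/f = 1/dₒ + 1/dᵢ → 1/dᵢ = 1/119 − 1/716 = 0.0070067 mm⁻¹, so dᵢ ≈ 142.7203 mm.
Magnification m = dᵢ/dₒ = 142.7203/716 ≈ 0.19933.

0.1993×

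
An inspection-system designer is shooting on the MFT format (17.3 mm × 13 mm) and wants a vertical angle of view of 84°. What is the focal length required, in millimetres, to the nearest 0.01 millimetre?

From α = 2·arctan(h/2f) we get f = h / (2·tan(α/2)).
With h = 13 mm and α/2 = 42°, tan(α/2) ≈ 0.90040, so f ≈ 13 / 1.80081 ≈ 7.2190 mm.

7.22 mm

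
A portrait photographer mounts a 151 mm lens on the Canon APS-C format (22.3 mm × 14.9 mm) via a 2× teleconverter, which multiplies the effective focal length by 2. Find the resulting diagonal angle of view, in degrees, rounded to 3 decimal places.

5.085°

Effective focal length f = 151 × 2 = 302 mm.
Sensor diagonal = √(22.3² + 14.9²) = √719.3000 ≈ 26.8198 mm.
α = 2·arctan(26.820 / (2 × 302)) = 2·arctan(0.04440) ≈ 5.0849°.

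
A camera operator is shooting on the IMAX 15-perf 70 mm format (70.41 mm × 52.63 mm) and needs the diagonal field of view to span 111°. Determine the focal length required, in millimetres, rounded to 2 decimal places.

Sensor diagonal = √(70.41² + 52.63²) = √7727.4850 ≈ 87.9061 mm.
From α = 2·arctan(d/2f) we get f = d / (2·tan(α/2)).
With d = 87.9061 mm and α/2 = 55.5°, tan(α/2) ≈ 1.45501, so f ≈ 87.9061 / 2.91002 ≈ 30.2081 mm.

30.21 mm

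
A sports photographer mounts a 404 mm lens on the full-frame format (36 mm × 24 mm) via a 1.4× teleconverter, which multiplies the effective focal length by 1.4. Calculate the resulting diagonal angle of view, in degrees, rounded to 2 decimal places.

4.38°

Effective focal length f = 404 × 1.4 = 565.6 mm.
Sensor diagonal = √(36² + 24²) = √1872.0000 ≈ 43.2666 mm.
α = 2·arctan(43.267 / (2 × 565.6)) = 2·arctan(0.03825) ≈ 4.3808°.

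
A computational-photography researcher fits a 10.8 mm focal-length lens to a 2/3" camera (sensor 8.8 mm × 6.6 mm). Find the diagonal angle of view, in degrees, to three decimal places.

Sensor diagonal = √(8.8² + 6.6²) = √121.0000 ≈ 11.0000 mm.
Angle of view α = 2·arctan(d/2f) with d = 11.0000 mm and f = 10.8 mm.
d/2f = 0.50926; arctan(0.50926) ≈ 26.9879°, so α ≈ 53.9758°.

53.976°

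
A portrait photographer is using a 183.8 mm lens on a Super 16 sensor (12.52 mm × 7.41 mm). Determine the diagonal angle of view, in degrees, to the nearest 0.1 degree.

Sensor diagonal = √(12.52² + 7.41²) = √211.6585 ≈ 14.5485 mm.
Angle of view α = 2·arctan(d/2f) with d = 14.5485 mm and f = 183.8 mm.
d/2f = 0.03958; arctan(0.03958) ≈ 2.2664°, so α ≈ 4.5328°.

4.5°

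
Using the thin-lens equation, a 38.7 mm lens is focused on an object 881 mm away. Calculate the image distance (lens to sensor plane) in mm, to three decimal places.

40.478 mm

1/dᵢ = 1/f − 1/dₒ = 1/38.7 − 1/881 = 0.0247047 mm⁻¹.
dᵢ = 1/0.0247047 ≈ 40.4781 mm.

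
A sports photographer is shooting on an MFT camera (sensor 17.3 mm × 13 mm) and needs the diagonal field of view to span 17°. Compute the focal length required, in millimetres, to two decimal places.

Sensor diagonal = √(17.3² + 13²) = √468.2900 ≈ 21.6400 mm.
From α = 2·arctan(d/2f) we get f = d / (2·tan(α/2)).
With d = 21.6400 mm and α/2 = 8.5°, tan(α/2) ≈ 0.14945, so f ≈ 21.6400 / 0.29890 ≈ 72.3983 mm.

72.40 mm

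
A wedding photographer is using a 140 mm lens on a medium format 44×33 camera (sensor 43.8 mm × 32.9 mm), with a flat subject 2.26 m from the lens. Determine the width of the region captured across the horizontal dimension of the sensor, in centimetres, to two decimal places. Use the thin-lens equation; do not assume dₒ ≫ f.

66.33 cm

dₒ: 2.26 m = 2260 mm.
Similar triangles through the lens centre give W/dₒ = w/dᵢ; with 1/f = 1/dₒ + 1/dᵢ this gives W = w·(dₒ − f)/f.
W = 43.8 mm × (2260 − 140) / 140 = 43.8 × 15.1429 ≈ 663.257 mm = 66.3257 cm.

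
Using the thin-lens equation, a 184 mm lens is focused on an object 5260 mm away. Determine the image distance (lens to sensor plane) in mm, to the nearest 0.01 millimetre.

1/dᵢ = 1/f − 1/dₒ = 1/184 − 1/5260 = 0.0052447 mm⁻¹.
dᵢ = 1/0.0052447 ≈ 190.6698 mm.

190.67 mm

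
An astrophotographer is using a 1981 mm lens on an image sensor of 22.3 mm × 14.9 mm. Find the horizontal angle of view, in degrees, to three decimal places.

Angle of view α = 2·arctan(w/2f) with w = 22.3 mm and f = 1981 mm.
w/2f = 0.00563; arctan(0.00563) ≈ 0.3225°, so α ≈ 0.6450°.

0.645°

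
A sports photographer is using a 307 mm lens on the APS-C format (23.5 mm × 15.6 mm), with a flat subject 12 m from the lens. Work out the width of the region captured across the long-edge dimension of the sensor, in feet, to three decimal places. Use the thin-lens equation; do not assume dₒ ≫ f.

2.937 ft

dₒ: 12 m = 12000 mm.
Similar triangles through the lens centre give W/dₒ = w/dᵢ; with 1/f = 1/dₒ + 1/dᵢ this gives W = w·(dₒ − f)/f.
W = 23.5 mm × (12000 − 307) / 307 = 23.5 × 38.0879 ≈ 895.067 mm = 895.067/304.8 ft = 2.93657 ft.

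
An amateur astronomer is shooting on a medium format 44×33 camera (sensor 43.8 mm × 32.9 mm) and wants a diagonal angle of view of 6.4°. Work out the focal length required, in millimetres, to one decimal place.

Sensor diagonal = √(43.8² + 32.9²) = √3000.8500 ≈ 54.7800 mm.
From α = 2·arctan(d/2f) we get f = d / (2·tan(α/2)).
With d = 54.7800 mm and α/2 = 3.2°, tan(α/2) ≈ 0.05591, so f ≈ 54.7800 / 0.11182 ≈ 489.9062 mm.

489.9 mm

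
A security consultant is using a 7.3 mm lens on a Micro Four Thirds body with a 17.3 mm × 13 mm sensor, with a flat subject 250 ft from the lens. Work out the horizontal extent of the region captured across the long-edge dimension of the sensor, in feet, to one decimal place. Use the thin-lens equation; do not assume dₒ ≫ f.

592.4 ft

dₒ: 250 ft × 304.8 mm/ft = 76200.00 mm.
Similar triangles through the lens centre give W/dₒ = w/dᵢ; with 1/f = 1/dₒ + 1/dᵢ this gives W = w·(dₒ − f)/f.
W = 17.3 mm × (76200 − 7.3) / 7.3 = 17.3 × 10437.3558 ≈ 180566.256 mm = 180566.256/304.8 ft = 592.409 ft.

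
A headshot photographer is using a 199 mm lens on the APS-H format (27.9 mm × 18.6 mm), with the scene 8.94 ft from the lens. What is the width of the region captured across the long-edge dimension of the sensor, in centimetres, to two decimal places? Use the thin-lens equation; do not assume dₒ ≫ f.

dₒ: 8.94 ft × 304.8 mm/ft = 2724.91 mm.
Similar triangles through the lens centre give W/dₒ = w/dᵢ; with 1/f = 1/dₒ + 1/dᵢ this gives W = w·(dₒ − f)/f.
W = 27.9 mm × (2724.91 − 199) / 199 = 27.9 × 12.6930 ≈ 354.135 mm = 35.4135 cm.

35.41 cm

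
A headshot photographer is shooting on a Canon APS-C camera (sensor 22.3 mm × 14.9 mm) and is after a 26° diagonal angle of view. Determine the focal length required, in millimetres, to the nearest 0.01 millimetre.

58.08 mm

Sensor diagonal = √(22.3² + 14.9²) = √719.3000 ≈ 26.8198 mm.
From α = 2·arctan(d/2f) we get f = d / (2·tan(α/2)).
With d = 26.8198 mm and α/2 = 13°, tan(α/2) ≈ 0.23087, so f ≈ 26.8198 / 0.46174 ≈ 58.0846 mm.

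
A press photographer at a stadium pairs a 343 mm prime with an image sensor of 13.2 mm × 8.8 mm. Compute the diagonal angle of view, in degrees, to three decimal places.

Sensor diagonal = √(13.2² + 8.8²) = √251.6800 ≈ 15.8644 mm.
Angle of view α = 2·arctan(d/2f) with d = 15.8644 mm and f = 343 mm.
d/2f = 0.02313; arctan(0.02313) ≈ 1.3248°, so α ≈ 2.6496°.

2.650°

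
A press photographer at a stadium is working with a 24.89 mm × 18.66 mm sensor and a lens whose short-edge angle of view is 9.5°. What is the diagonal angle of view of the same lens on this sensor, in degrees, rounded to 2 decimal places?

From the short-edge AOV: f = 18.66 / (2·tan(4.75°)) = 18.66 / 0.16619 ≈ 112.2830 mm.
Sensor diagonal = √(24.89² + 18.66²) = √967.7077 ≈ 31.1080 mm.
Diagonal AOV = 2·arctan(31.1080 / (2 × 112.2830)) = 2·arctan(0.13852) ≈ 15.7734°.

15.77°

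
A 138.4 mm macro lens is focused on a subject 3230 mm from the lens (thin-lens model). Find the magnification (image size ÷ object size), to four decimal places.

0.0448×

Thin lens: 1/f = 1/dₒ + 1/dᵢ → 1/dᵢ = 1/138.4 − 1/3230 = 0.0069158 mm⁻¹, so dᵢ ≈ 144.5957 mm.
Magnification m = dᵢ/dₒ = 144.5957/3230 ≈ 0.04477.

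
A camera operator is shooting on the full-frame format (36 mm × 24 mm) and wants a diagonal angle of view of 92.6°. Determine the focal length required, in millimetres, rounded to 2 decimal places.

Sensor diagonal = √(36² + 24²) = √1872.0000 ≈ 43.2666 mm.
From α = 2·arctan(d/2f) we get f = d / (2·tan(α/2)).
With d = 43.2666 mm and α/2 = 46.3°, tan(α/2) ≈ 1.04644, so f ≈ 43.2666 / 2.09288 ≈ 20.6732 mm.

20.67 mm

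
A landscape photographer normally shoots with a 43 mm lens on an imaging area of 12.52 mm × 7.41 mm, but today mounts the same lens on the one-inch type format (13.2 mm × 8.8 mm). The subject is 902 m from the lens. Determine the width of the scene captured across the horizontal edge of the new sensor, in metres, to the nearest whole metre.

The focal length stays 43 mm; the relevant sensor dimension is now w = 13.2 mm. Object distance dₒ = 902 m = 902000 mm.
Thin-lens field width W = w·(dₒ − f)/f = 13.2 × (902000 − 43)/43 ≈ 276879.823 mm = 276.88 m.

277 m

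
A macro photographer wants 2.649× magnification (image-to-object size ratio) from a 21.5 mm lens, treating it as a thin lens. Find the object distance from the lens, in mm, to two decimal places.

29.62 mm

With m = dᵢ/dₒ and 1/f = 1/dₒ + 1/dᵢ, substituting dᵢ = m·dₒ gives 1/f = (1 + 1/m)/dₒ, hence dₒ = f·(1 + 1/m).
dₒ = 21.5 × (1 + 1/2.649) = 21.5 × 1.37750 ≈ 29.616 mm.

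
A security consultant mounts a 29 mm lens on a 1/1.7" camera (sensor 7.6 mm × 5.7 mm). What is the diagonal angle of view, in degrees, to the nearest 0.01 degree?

18.60°

Sensor diagonal = √(7.6² + 5.7²) = √90.2500 ≈ 9.5000 mm.
Angle of view α = 2·arctan(d/2f) with d = 9.5000 mm and f = 29 mm.
d/2f = 0.16379; arctan(0.16379) ≈ 9.3021°, so α ≈ 18.6041°.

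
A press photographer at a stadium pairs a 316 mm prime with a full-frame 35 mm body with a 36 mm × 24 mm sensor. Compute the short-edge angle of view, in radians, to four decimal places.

0.0759 rad

Angle of view α = 2·arctan(h/2f) with h = 24 mm and f = 316 mm.
h/2f = 0.03797; arctan(0.03797) ≈ 0.0380 rad, so α ≈ 0.0759 rad.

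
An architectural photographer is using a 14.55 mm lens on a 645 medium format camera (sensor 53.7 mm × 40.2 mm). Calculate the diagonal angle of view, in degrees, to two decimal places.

Sensor diagonal = √(53.7² + 40.2²) = √4499.7300 ≈ 67.0800 mm.
Angle of view α = 2·arctan(d/2f) with d = 67.0800 mm and f = 14.55 mm.
d/2f = 2.30516; arctan(2.30516) ≈ 66.5483°, so α ≈ 133.0966°.

133.10°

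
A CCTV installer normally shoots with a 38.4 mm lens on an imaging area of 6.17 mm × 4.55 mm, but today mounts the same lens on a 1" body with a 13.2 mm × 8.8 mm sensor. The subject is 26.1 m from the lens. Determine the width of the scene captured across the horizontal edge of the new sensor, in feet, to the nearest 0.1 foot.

29.4 ft

The focal length stays 38.4 mm; the relevant sensor dimension is now w = 13.2 mm. Object distance dₒ = 26.1 m = 26100 mm.
Thin-lens field width W = w·(dₒ − f)/f = 13.2 × (26100 − 38.4)/38.4 ≈ 8958.675 mm = 8958.675/304.8 ft = 29.392 ft.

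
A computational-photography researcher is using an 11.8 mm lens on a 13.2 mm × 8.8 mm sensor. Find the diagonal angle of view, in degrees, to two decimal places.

Sensor diagonal = √(13.2² + 8.8²) = √251.6800 ≈ 15.8644 mm.
Angle of view α = 2·arctan(d/2f) with d = 15.8644 mm and f = 11.8 mm.
d/2f = 0.67222; arctan(0.67222) ≈ 33.9098°, so α ≈ 67.8197°.

67.82°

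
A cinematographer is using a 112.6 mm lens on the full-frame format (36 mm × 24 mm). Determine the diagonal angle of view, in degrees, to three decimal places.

21.751°

Sensor diagonal = √(36² + 24²) = √1872.0000 ≈ 43.2666 mm.
Angle of view α = 2·arctan(d/2f) with d = 43.2666 mm and f = 112.6 mm.
d/2f = 0.19213; arctan(0.19213) ≈ 10.8754°, so α ≈ 21.7509°.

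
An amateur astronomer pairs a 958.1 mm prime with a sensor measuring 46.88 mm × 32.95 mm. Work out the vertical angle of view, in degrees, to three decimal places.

1.970°

Angle of view α = 2·arctan(h/2f) with h = 32.95 mm and f = 958.1 mm.
h/2f = 0.01720; arctan(0.01720) ≈ 0.9851°, so α ≈ 1.9703°.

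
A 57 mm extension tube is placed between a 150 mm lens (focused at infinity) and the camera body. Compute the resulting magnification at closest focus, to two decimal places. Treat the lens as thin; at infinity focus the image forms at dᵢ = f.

The tube moves the image plane from f to f + e, so dᵢ = 150 + 57 = 207 mm. Focus is achieved when 1/f = 1/dₒ + 1/dᵢ, giving dₒ = 1/(1/f − 1/(f+e)).
Magnification m = dᵢ/dₒ = (f+e)·(1/f − 1/(f+e)) = e/f = 57/150 ≈ 0.3800.

0.38×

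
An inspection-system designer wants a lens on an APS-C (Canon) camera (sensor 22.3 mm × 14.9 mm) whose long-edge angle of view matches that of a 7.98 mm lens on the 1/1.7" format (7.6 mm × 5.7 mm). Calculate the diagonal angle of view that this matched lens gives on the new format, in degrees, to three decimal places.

Equal long-edge AOV ⇒ f₂ = f₁ · 22.3/7.6 = 7.98 × 2.93421 ≈ 23.4150 mm.
Sensor diagonal = √(22.3² + 14.9²) = √719.3000 ≈ 26.8198 mm.
Diagonal AOV on the new format = 2·arctan(26.8198 / (2 × 23.4150)) = 2·arctan(0.57270) ≈ 59.6000°.

59.600°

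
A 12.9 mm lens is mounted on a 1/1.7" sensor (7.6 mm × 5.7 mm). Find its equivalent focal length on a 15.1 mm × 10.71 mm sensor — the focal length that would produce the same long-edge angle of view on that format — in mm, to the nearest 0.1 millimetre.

Equal angle of view means equal width/f ratio, so f₂ = f₁ · (width₂/width₁) = 12.9 × 15.1/7.6.
f₂ = 12.9 × 1.98684 ≈ 25.630 mm.

25.6 mm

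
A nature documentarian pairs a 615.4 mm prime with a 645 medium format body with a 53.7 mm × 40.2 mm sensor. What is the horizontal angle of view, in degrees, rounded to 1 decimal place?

5.0°

Angle of view α = 2·arctan(w/2f) with w = 53.7 mm and f = 615.4 mm.
w/2f = 0.04363; arctan(0.04363) ≈ 2.4982°, so α ≈ 4.9965°.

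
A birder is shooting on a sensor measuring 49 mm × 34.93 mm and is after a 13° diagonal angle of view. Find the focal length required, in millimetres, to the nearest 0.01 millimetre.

Sensor diagonal = √(49² + 34.93²) = √3621.1049 ≈ 60.1756 mm.
From α = 2·arctan(d/2f) we get f = d / (2·tan(α/2)).
With d = 60.1756 mm and α/2 = 6.5°, tan(α/2) ≈ 0.11394, so f ≈ 60.1756 / 0.22787 ≈ 264.0773 mm.

264.08 mm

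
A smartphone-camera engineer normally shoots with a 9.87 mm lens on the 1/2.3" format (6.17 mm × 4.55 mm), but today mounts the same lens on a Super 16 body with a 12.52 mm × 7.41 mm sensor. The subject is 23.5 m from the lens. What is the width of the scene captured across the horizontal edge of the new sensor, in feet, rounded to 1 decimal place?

The focal length stays 9.87 mm; the relevant sensor dimension is now w = 12.52 mm. Object distance dₒ = 23.5 m = 23500 mm.
Thin-lens field width W = w·(dₒ − f)/f = 12.52 × (23500 − 9.87)/9.87 ≈ 29797.004 mm = 29797.004/304.8 ft = 97.7592 ft.

97.8 ft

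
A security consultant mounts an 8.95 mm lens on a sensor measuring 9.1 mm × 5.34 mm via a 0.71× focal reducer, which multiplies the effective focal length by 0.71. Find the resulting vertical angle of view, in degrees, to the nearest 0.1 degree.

Effective focal length f = 8.95 × 0.71 = 6.3545 mm.
α = 2·arctan(5.34 / (2 × 6.3545)) = 2·arctan(0.42017) ≈ 45.5818°.

45.6°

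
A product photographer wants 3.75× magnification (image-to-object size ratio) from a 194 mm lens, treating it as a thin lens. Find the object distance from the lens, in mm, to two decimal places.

With m = dᵢ/dₒ and 1/f = 1/dₒ + 1/dᵢ, substituting dᵢ = m·dₒ gives 1/f = (1 + 1/m)/dₒ, hence dₒ = f·(1 + 1/m).
dₒ = 194 × (1 + 1/3.75) = 194 × 1.26667 ≈ 245.733 mm.

245.73 mm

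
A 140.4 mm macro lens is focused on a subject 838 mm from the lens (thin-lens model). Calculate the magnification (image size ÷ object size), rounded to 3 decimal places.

Thin lens: 1/f = 1/dₒ + 1/dᵢ → 1/dᵢ = 1/140.4 − 1/838 = 0.0059292 mm⁻¹, so dᵢ ≈ 168.6571 mm.
Magnification m = dᵢ/dₒ = 168.6571/838 ≈ 0.20126.

0.201×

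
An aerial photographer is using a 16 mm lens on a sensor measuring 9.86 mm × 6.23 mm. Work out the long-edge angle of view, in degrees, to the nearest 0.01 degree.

34.25°

Angle of view α = 2·arctan(w/2f) with w = 9.86 mm and f = 16 mm.
w/2f = 0.30812; arctan(0.30812) ≈ 17.1254°, so α ≈ 34.2507°.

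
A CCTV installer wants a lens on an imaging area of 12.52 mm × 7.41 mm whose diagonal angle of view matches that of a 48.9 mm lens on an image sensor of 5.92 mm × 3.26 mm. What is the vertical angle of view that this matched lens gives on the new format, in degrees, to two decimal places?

4.03°

Sensor diagonal = √(5.92² + 3.26²) = √45.6740 ≈ 6.7583 mm.
Sensor diagonal = √(12.52² + 7.41²) = √211.6585 ≈ 14.5485 mm.
Equal diagonal AOV ⇒ f₂ = f₁ · 14.5485/6.7583 = 48.9 × 2.15270 ≈ 105.2670 mm.
Vertical AOV on the new format = 2·arctan(7.41 / (2 × 105.2670)) = 2·arctan(0.03520) ≈ 4.0315°.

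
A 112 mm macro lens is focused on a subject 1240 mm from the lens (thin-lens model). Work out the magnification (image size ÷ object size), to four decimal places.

Thin lens: 1/f = 1/dₒ + 1/dᵢ → 1/dᵢ = 1/112 − 1/1240 = 0.0081221 mm⁻¹, so dᵢ ≈ 123.1206 mm.
Magnification m = dᵢ/dₒ = 123.1206/1240 ≈ 0.09929.

0.0993×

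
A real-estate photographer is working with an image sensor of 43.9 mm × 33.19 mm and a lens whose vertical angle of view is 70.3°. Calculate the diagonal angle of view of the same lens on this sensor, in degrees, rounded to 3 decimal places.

From the vertical AOV: f = 33.19 / (2·tan(35.15°)) = 33.19 / 1.40823 ≈ 23.5686 mm.
Sensor diagonal = √(43.9² + 33.19²) = √3028.7861 ≈ 55.0344 mm.
Diagonal AOV = 2·arctan(55.0344 / (2 × 23.5686)) = 2·arctan(1.16754) ≈ 98.8397°.

98.840°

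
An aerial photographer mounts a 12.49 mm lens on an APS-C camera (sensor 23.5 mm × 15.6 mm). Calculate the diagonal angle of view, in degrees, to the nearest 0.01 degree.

Sensor diagonal = √(23.5² + 15.6²) = √795.6100 ≈ 28.2066 mm.
Angle of view α = 2·arctan(d/2f) with d = 28.2066 mm and f = 12.49 mm.
d/2f = 1.12917; arctan(1.12917) ≈ 48.4716°, so α ≈ 96.9432°.

96.94°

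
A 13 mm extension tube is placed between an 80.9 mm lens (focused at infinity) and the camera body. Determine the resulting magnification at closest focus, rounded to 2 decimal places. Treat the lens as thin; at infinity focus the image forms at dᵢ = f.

The tube moves the image plane from f to f + e, so dᵢ = 80.9 + 13 = 93.9 mm. Focus is achieved when 1/f = 1/dₒ + 1/dᵢ, giving dₒ = 1/(1/f − 1/(f+e)).
Magnification m = dᵢ/dₒ = (f+e)·(1/f − 1/(f+e)) = e/f = 13/80.9 ≈ 0.1607.

0.16×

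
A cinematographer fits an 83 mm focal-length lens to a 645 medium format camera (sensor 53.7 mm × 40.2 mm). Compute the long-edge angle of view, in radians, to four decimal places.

Angle of view α = 2·arctan(w/2f) with w = 53.7 mm and f = 83 mm.
w/2f = 0.32349; arctan(0.32349) ≈ 0.3129 rad, so α ≈ 0.6257 rad.

0.6257 rad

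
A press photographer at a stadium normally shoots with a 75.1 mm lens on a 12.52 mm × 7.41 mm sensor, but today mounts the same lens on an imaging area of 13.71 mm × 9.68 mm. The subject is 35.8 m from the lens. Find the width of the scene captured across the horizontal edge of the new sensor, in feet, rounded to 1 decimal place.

The focal length stays 75.1 mm; the relevant sensor dimension is now w = 13.71 mm. Object distance dₒ = 35.8 m = 35800 mm.
Thin-lens field width W = w·(dₒ − f)/f = 13.71 × (35800 − 75.1)/75.1 ≈ 6521.816 mm = 6521.816/304.8 ft = 21.397 ft.

21.4 ft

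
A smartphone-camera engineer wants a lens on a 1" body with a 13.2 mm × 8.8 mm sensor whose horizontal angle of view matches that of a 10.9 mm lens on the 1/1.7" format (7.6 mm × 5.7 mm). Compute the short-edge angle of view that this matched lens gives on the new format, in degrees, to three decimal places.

26.168°

Equal horizontal AOV ⇒ f₂ = f₁ · 13.2/7.6 = 10.9 × 1.73684 ≈ 18.9316 mm.
Short-edge AOV on the new format = 2·arctan(8.8 / (2 × 18.9316)) = 2·arctan(0.23242) ≈ 26.1683°.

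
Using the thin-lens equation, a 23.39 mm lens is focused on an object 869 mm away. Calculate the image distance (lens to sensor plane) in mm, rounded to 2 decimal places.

24.04 mm

1/dᵢ = 1/f − 1/dₒ = 1/23.39 − 1/869 = 0.0416026 mm⁻¹.
dᵢ = 1/0.0416026 ≈ 24.0370 mm.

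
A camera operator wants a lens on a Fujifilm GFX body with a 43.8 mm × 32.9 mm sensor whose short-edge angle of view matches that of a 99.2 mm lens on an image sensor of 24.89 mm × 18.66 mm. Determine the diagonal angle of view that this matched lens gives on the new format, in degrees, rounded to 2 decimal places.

17.80°

Equal short-edge AOV ⇒ f₂ = f₁ · 32.9/18.66 = 99.2 × 1.76313 ≈ 174.9025 mm.
Sensor diagonal = √(43.8² + 32.9²) = √3000.8500 ≈ 54.7800 mm.
Diagonal AOV on the new format = 2·arctan(54.7800 / (2 × 174.9025)) = 2·arctan(0.15660) ≈ 17.8006°.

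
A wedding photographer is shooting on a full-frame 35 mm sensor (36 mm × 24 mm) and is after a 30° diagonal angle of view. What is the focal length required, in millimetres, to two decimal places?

Sensor diagonal = √(36² + 24²) = √1872.0000 ≈ 43.2666 mm.
From α = 2·arctan(d/2f) we get f = d / (2·tan(α/2)).
With d = 43.2666 mm and α/2 = 15°, tan(α/2) ≈ 0.26795, so f ≈ 43.2666 / 0.53590 ≈ 80.7366 mm.

80.74 mm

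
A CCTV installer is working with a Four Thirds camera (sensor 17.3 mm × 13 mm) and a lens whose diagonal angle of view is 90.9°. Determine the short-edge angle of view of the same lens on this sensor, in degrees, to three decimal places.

62.787°

Sensor diagonal = √(17.3² + 13²) = √468.2900 ≈ 21.6400 mm.
From the diagonal AOV: f = 21.6400 / (2·tan(45.45°)) = 21.6400 / 2.03167 ≈ 10.6514 mm.
Short-edge AOV = 2·arctan(13 / (2 × 10.6514)) = 2·arctan(0.61025) ≈ 62.7873°.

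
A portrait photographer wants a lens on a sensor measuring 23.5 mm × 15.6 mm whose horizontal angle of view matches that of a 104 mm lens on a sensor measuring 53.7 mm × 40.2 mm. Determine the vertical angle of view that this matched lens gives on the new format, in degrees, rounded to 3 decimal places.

19.450°

Equal horizontal AOV ⇒ f₂ = f₁ · 23.5/53.7 = 104 × 0.43762 ≈ 45.5121 mm.
Vertical AOV on the new format = 2·arctan(15.6 / (2 × 45.5121)) = 2·arctan(0.17138) ≈ 19.4501°.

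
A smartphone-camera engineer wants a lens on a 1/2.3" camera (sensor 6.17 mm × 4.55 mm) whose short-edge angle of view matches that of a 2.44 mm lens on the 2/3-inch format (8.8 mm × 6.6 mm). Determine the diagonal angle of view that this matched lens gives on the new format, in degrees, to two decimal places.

Equal short-edge AOV ⇒ f₂ = f₁ · 4.55/6.6 = 2.44 × 0.68939 ≈ 1.6821 mm.
Sensor diagonal = √(6.17² + 4.55²) = √58.7714 ≈ 7.6663 mm.
Diagonal AOV on the new format = 2·arctan(7.6663 / (2 × 1.6821)) = 2·arctan(2.27875) ≈ 132.6126°.

132.61°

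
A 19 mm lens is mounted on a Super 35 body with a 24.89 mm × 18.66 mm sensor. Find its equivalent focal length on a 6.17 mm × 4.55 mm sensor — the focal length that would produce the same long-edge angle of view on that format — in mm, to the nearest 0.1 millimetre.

4.7 mm

Equal angle of view means equal width/f ratio, so f₂ = f₁ · (width₂/width₁) = 19 × 6.17/24.89.
f₂ = 19 × 0.24789 ≈ 4.710 mm.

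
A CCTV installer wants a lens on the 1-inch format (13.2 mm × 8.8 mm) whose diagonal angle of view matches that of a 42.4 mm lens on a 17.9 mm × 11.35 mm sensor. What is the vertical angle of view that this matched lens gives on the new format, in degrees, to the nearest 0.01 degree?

15.79°

Sensor diagonal = √(17.9² + 11.35²) = √449.2325 ≈ 21.1951 mm.
Sensor diagonal = √(13.2² + 8.8²) = √251.6800 ≈ 15.8644 mm.
Equal diagonal AOV ⇒ f₂ = f₁ · 15.8644/21.1951 = 42.4 × 0.74849 ≈ 31.7362 mm.
Vertical AOV on the new format = 2·arctan(8.8 / (2 × 31.7362)) = 2·arctan(0.13864) ≈ 15.7867°.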